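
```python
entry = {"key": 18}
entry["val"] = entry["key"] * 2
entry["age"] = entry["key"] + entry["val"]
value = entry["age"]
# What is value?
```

Trace:
`entry = {"key": 18}` → entry = {'key': 18}
`entry["val"] = entry["key"] * 2` → entry = {'key': 18, 'val': 36}
`entry["age"] = entry["key"] + entry["val"]` → entry = {'key': 18, 'val': 36, 'age': 54}
`value = entry["age"]` → value = 54
So value = 54

Answer: 54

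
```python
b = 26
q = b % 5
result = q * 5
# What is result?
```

Trace:
`b = 26` → b = 26
`q = b % 5` → q = 1
`result = q * 5` → result = 5
So result = 5

Answer: 5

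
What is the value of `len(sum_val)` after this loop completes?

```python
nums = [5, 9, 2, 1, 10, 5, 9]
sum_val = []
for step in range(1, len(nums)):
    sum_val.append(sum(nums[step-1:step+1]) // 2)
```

Number of 2-element averages
`sum_val` takes the values: [] → [7] → [7, 5] → [7, 5, 1] → [7, 5, 1, 5] → [7, 5, 1, 5, 7] → [7, 5, 1, 5, 7, 7]
So `len(sum_val)` = 6

Answer: 6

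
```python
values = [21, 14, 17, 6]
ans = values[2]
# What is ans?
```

Trace:
`values = [21, 14, 17, 6]` → values = [21, 14, 17, 6]
`ans = values[2]` → ans = 17
So ans = 17

Answer: 17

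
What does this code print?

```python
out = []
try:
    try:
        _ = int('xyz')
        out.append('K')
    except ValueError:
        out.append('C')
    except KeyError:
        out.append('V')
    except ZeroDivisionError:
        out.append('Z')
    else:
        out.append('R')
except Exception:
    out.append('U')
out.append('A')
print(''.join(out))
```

Execution trace: 'C' (inner except ValueError) → 'A' (after the try/except). Output: CA

Answer: CA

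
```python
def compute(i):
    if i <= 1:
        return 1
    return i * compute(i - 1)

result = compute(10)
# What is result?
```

compute(10) = 10 * 9 * 8 * 7 * 6 * 5 * 4 * 3 * 2 * 1 = 3628800

Answer: 3628800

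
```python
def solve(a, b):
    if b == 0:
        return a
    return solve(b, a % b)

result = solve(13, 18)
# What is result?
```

solve(13, 18) -> solve(18, 13) -> solve(13, 5) -> solve(5, 3) -> solve(3, 2) -> solve(2, 1) -> solve(1, 0) -> 1

Answer: 1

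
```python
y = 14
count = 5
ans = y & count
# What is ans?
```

Trace:
`y = 14` → y = 14
`count = 5` → count = 5
`ans = y & count` → ans = 4
So ans = 4

Answer: 4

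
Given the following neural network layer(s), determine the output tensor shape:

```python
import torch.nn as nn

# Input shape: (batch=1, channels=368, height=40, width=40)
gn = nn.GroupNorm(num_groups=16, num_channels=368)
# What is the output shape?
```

Input: (1, 368, 40, 40) -> Output: (1, 368, 40, 40)

Answer: (1, 368, 40, 40)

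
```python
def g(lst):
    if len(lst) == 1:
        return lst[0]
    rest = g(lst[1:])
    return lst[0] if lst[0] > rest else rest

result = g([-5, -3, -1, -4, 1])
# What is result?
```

Recursive max over [-5, -3, -1, -4, 1] = 1

Answer: 1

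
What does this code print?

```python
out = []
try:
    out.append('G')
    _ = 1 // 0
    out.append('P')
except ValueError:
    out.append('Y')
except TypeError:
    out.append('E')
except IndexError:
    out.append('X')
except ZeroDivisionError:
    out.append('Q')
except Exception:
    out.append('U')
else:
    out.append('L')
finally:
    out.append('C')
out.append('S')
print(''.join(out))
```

Execution trace: 'G' (try body) → 'Q' (except ZeroDivisionError) → 'C' (finally) → 'S' (after the try/except). Output: GQCS

Answer: GQCS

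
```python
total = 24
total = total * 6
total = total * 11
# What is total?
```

Trace:
`total = 24` → total = 24
`total = total * 6` → total = 144
`total = total * 11` → total = 1584
So total = 1584

Answer: 1584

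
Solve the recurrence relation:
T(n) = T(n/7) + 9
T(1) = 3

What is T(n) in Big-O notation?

Each step divides n by 7 and adds 9. After log_7(n) steps we reach T(1)=3. So T(n) = 9·log_7(n) + 3 = O(log n).

Answer: O(log n)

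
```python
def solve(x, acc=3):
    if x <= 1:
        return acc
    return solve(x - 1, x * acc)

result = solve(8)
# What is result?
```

Accumulator trace (n, acc): (8, 3) -> (7, 24) -> (6, 168) -> (5, 1008) -> (4, 5040) -> (3, 20160) -> (2, 60480) -> (1, 120960) -> return 120960

Answer: 120960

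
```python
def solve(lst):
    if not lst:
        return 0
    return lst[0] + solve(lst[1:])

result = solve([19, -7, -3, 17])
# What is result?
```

19 + (-7) + (-3) + 17 + 0 = 26

Answer: 26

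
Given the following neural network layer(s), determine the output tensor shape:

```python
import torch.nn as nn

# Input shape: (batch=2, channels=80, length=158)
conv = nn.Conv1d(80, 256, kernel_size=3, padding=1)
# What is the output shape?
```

Input: (2, 80, 158) -> Output: (2, 256, 158)

Answer: (2, 256, 158)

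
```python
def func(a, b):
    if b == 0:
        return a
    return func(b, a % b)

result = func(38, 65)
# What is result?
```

func(38, 65) -> func(65, 38) -> func(38, 27) -> func(27, 11) -> func(11, 5) -> func(5, 1) -> func(1, 0) -> 1

Answer: 1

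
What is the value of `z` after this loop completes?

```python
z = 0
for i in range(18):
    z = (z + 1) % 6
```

Increment mod 6, 18 times = 0
`z` takes the values: 0 → 1 → 2 → 3 → 4 → 5 → 0 → 1 → 2 → 3 → 4 → 5 → 0 → 1 → 2 → 3 → 4 → 5 → 0

Answer: 0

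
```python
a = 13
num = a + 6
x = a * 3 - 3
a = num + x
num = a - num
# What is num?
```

Trace:
`a = 13` → a = 13
`num = a + 6` → num = 19
`x = a * 3 - 3` → x = 36
`a = num + x` → a = 55
`num = a - num` → num = 36
So num = 36

Answer: 36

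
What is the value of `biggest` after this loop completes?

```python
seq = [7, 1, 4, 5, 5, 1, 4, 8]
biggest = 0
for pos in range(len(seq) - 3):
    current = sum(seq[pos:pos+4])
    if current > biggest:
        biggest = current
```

Max sum of 4-element window in [7, 1, 4, 5, 5, 1, 4, 8]
`biggest` takes the values: 0 → 17 → 18

Answer: 18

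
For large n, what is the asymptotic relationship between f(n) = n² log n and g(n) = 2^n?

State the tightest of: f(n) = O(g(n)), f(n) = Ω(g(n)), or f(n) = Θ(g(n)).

n² log n vs 2^n: f(n) = O(g(n)) but not Ω(g(n)) — 2^n grows strictly faster than n² log n.

Answer: f(n) = O(g(n)) but not Ω(g(n)) — 2^n grows strictly faster than n² log n.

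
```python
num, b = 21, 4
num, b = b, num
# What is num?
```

Trace:
`num, b = 21, 4` → num = 21; b = 4
`num, b = b, num` → num = 4; b = 21
So num = 4

Answer: 4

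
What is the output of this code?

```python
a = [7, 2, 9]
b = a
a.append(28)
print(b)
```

Key concept: basic list aliasing.
Step by step:
`a = [7, 2, 9]` → a = [7, 2, 9]
`b = a` → b = [7, 2, 9] (same object as a)
`a.append(28)` → a = [7, 2, 9, 28] (same object as b); b = [7, 2, 9, 28] (same object as a)
`print(b)` → prints [7, 2, 9, 28]

Answer: [7, 2, 9, 28]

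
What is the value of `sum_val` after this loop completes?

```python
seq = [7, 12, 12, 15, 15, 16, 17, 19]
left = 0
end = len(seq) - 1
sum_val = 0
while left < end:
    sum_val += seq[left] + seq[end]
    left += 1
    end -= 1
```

Sum of pairs from ends
`sum_val` takes the values: 0 → 26 → 55 → 83 → 113

Answer: 113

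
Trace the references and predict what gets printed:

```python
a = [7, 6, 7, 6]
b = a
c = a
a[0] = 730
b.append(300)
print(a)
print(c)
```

Key concept: multiple aliases.
Step by step:
`a = [7, 6, 7, 6]` → a = [7, 6, 7, 6]
`b = a` → b = [7, 6, 7, 6] (same object as a)
`c = a` → c = [7, 6, 7, 6] (same object as a, b)
`a[0] = 730` → a = [730, 6, 7, 6] (same object as b, c); b = [730, 6, 7, 6] (same object as a, c); c = [730, 6, 7, 6] (same object as a, b)
`b.append(300)` → a = [730, 6, 7, 6, 300] (same object as b, c); b = [730, 6, 7, 6, 300] (same object as a, c); c = [730, 6, 7, 6, 300] (same object as a, b)
`print(a)` → prints [730, 6, 7, 6, 300]
`print(c)` → prints [730, 6, 7, 6, 300]

Answer:
[730, 6, 7, 6, 300]
[730, 6, 7, 6, 300]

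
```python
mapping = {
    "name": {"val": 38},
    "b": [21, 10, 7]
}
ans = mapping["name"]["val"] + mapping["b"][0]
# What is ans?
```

Trace:
`mapping = { ...` → mapping = {'name': {'val': 38}, 'b': [21, 10, 7]}
`ans = mapping["name"]["val"] + mapping["b"][0]` → ans = 59
So ans = 59

Answer: 59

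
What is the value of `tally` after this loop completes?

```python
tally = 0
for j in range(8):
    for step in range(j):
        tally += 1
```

Triangle number: 0+1+2+...+7
`tally` takes the values: 0 → 1 → 2 → 3 → 4 → 5 → 6 → 7 → 8 → 9 → 10 → 11 → 12 → 13 → 14 → 15 → 16 → 17 → 18 → 19 → 20 → 21 → 22 → 23 → 24 → 25 → 26 → 27 → 28

Answer: 28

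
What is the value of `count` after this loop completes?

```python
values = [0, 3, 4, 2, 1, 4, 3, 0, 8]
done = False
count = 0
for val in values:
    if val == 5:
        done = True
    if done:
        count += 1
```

Count elements after first 5 in [0, 3, 4, 2, 1, 4, 3, 0, 8]
`count` takes the values: 0

Answer: 0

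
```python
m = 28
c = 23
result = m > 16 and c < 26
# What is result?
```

Trace:
`m = 28` → m = 28
`c = 23` → c = 23
`result = m > 16 and c < 26` → result = True
So result = True

Answer: True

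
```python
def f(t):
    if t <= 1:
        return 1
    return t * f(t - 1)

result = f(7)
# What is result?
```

f(7) = 7 * 6 * 5 * 4 * 3 * 2 * 1 = 5040

Answer: 5040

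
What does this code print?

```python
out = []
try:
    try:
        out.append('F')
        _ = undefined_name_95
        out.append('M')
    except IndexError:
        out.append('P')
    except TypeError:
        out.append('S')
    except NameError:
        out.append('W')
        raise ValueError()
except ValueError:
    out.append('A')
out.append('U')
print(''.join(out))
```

Execution trace: 'F' (inner try body) → 'W' (inner except NameError) → 'A' (outer except ValueError) → 'U' (after the try/except). Output: FWAU

Answer: FWAU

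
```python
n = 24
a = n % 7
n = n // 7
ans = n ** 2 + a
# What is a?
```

Trace:
`n = 24` → n = 24
`a = n % 7` → a = 3
`n = n // 7` → n = 3
`ans = n ** 2 + a` → ans = 12
So a = 3

Answer: 3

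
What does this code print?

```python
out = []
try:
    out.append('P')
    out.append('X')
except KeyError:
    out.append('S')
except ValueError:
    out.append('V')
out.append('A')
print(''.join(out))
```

Execution trace: 'P' (try body) → 'X' (try body, no exception) → 'A' (after the try/except). Output: PXA

Answer: PXA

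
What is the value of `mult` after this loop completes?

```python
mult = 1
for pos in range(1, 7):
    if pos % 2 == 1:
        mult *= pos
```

Product of odd numbers 1 to 6
`mult` takes the values: 1 → 3 → 15

Answer: 15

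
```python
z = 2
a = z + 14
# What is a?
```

Trace:
`z = 2` → z = 2
`a = z + 14` → a = 16
So a = 16

Answer: 16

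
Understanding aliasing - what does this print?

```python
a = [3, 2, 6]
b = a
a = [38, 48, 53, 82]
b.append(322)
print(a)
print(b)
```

Key concept: rebinding vs mutation: a is rebound to a new list, b still points at the original.
Step by step:
`a = [3, 2, 6]` → a = [3, 2, 6]
`b = a` → b = [3, 2, 6] (same object as a)
`a = [38, 48, 53, 82]` → a = [38, 48, 53, 82]
`b.append(322)` → b = [3, 2, 6, 322]
`print(a)` → prints [38, 48, 53, 82]
`print(b)` → prints [3, 2, 6, 322]

Answer:
[38, 48, 53, 82]
[3, 2, 6, 322]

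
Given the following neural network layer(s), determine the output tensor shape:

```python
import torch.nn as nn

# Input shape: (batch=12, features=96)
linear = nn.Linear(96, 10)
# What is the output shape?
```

Input: (12, 96) -> Output: (12, 10)

Answer: (12, 10)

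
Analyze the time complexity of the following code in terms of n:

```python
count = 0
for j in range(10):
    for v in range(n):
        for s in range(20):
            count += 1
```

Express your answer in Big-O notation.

Each loop level contributes: 1 × n × 1. Multiplying the contributions gives O(n).

Answer: O(n)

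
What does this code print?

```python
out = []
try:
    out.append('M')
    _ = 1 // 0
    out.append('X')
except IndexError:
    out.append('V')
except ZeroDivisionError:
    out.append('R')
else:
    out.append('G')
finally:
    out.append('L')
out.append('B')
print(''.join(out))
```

Execution trace: 'M' (try body) → 'R' (except ZeroDivisionError) → 'L' (finally) → 'B' (after the try/except). Output: MRLB

Answer: MRLB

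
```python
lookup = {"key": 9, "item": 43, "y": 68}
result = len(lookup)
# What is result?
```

Trace:
`lookup = {"key": 9, "item": 43, "y": 68}` → lookup = {'key': 9, 'item': 43, 'y': 68}
`result = len(lookup)` → result = 3
So result = 3

Answer: 3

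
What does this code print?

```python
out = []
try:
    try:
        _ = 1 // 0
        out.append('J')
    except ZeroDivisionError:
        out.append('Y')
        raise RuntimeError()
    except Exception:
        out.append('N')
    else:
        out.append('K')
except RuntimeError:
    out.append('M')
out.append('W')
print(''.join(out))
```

Execution trace: 'Y' (inner except ZeroDivisionError) → 'M' (outer except RuntimeError) → 'W' (after the try/except). Output: YMW

Answer: YMW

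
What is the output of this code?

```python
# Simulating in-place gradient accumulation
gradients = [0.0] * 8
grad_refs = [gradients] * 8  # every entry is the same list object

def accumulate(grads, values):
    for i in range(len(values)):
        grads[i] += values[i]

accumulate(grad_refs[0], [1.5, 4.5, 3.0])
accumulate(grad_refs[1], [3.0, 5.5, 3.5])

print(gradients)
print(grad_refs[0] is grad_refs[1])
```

Key concept: gradient accumulation aliasing.
Step by step:
`gradients = [0.0] * 8` → gradients = [0.0, 0.0, 0.0, 0.0, 0.0, 0.0, 0.0, 0.0]
`grad_refs = [gradients] * 8` → grad_refs = [[0.0, 0.0, 0.0, 0.0, 0.0, 0.0, 0.0, 0.0], [0.0, 0.0, 0.0, 0.0, 0.0, 0.0, 0.0, 0.0], [0.0, 0.0, 0.0, 0.0, 0.0, 0.0, 0.0, 0.0], [0.0, 0.0, 0.0, 0.0, 0.0, 0.0, 0.0, 0.0], [0.0, 0.0, 0.0, 0.0, 0.0, 0.0, 0.0, 0.0], [0.0, 0.0, 0.0, 0.0, 0.0, 0.0, 0.0, 0.0], [0.0, 0.0, 0.0, 0.0, 0.0, 0.0, 0.0, 0.0], [0.0, 0.0, 0.0, 0.0, 0.0, 0.0, 0.0, 0.0]]
`accumulate(grad_refs[0], [1.5, 4.5, 3.0])` → gradients = [1.5, 4.5, 3.0, 0.0, 0.0, 0.0, 0.0, 0.0]; grad_refs = [[1.5, 4.5, 3.0, 0.0, 0.0, 0.0, 0.0, 0.0], [1.5, 4.5, 3.0, 0.0, 0.0, 0.0, 0.0, 0.0], [1.5, 4.5, 3.0, 0.0, 0.0, 0.0, 0.0, 0.0], [1.5, 4.5, 3.0, 0.0, 0.0, 0.0, 0.0, 0.0], [1.5, 4.5, 3.0, 0.0, 0.0, 0.0, 0.0, 0.0], [1.5, 4.5, 3.0, 0.0, 0.0, 0.0, 0.0, 0.0], [1.5, 4.5, 3.0, 0.0, 0.0, 0.0, 0.0, 0.0], [1.5, 4.5, 3.0, 0.0, 0.0, 0.0, 0.0, 0.0]]
`accumulate(grad_refs[1], [3.0, 5.5, 3.5])` → gradients = [4.5, 10.0, 6.5, 0.0, 0.0, 0.0, 0.0, 0.0]; grad_refs = [[4.5, 10.0, 6.5, 0.0, 0.0, 0.0, 0.0, 0.0], [4.5, 10.0, 6.5, 0.0, 0.0, 0.0, 0.0, 0.0], [4.5, 10.0, 6.5, 0.0, 0.0, 0.0, 0.0, 0.0], [4.5, 10.0, 6.5, 0.0, 0.0, 0.0, 0.0, 0.0], [4.5, 10.0, 6.5, 0.0, 0.0, 0.0, 0.0, 0.0], [4.5, 10.0, 6.5, 0.0, 0.0, 0.0, 0.0, 0.0], [4.5, 10.0, 6.5, 0.0, 0.0, 0.0, 0.0, 0.0], [4.5, 10.0, 6.5, 0.0, 0.0, 0.0, 0.0, 0.0]]
`print(gradients)` → prints [4.5, 10.0, 6.5, 0.0, 0.0, 0.0, 0.0, 0.0]
`print(grad_refs[0] is grad_refs[1])` → prints True

Answer:
[4.5, 10.0, 6.5, 0.0, 0.0, 0.0, 0.0, 0.0]
True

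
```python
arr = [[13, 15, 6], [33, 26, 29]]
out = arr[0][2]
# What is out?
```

Trace:
`arr = [[13, 15, 6], [33, 26, 29]]` → arr = [[13, 15, 6], [33, 26, 29]]
`out = arr[0][2]` → out = 6
So out = 6

Answer: 6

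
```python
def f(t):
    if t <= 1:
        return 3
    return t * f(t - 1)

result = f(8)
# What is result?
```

f(8) = 8 * 7 * 6 * 5 * 4 * 3 * 2 * 3 = 120960

Answer: 120960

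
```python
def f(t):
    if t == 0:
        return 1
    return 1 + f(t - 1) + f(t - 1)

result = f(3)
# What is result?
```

f(t) = 1 + 2·f(t-1), f(0)=1. Closed form: (1+1)·2^3 - 1 = 15.

Answer: 15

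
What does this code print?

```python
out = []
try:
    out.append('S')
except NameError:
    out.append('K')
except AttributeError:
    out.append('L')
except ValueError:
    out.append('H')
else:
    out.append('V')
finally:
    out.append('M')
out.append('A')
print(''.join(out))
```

Execution trace: 'S' (try body, no exception) → 'V' (else) → 'M' (finally) → 'A' (after the try/except). Output: SVMA

Answer: SVMA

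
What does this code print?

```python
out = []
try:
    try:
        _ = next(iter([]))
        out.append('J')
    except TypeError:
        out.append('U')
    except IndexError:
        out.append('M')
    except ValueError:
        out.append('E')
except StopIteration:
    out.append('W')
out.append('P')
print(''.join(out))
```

Execution trace: 'W' (outer except StopIteration) → 'P' (after the try/except). Output: WP

Answer: WP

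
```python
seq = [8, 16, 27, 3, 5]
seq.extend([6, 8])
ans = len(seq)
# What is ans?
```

Trace:
`seq = [8, 16, 27, 3, 5]` → seq = [8, 16, 27, 3, 5]
`seq.extend([6, 8])` → seq = [8, 16, 27, 3, 5, 6, 8]
`ans = len(seq)` → ans = 7
So ans = 7

Answer: 7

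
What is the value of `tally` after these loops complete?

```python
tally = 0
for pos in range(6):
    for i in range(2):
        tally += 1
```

6 * 2 = 12
`tally` takes the values: 0 → 1 → 2 → 3 → 4 → 5 → 6 → 7 → 8 → 9 → 10 → 11 → 12

Answer: 12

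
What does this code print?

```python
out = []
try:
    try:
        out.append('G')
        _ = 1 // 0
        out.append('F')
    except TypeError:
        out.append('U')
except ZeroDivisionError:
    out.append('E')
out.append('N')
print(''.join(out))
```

Execution trace: 'G' (try body) → 'E' (outer except ZeroDivisionError) → 'N' (after the try/except). Output: GEN

Answer: GEN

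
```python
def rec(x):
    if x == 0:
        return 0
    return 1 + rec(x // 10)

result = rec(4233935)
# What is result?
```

Count of digits of 4233935: 7

Answer: 7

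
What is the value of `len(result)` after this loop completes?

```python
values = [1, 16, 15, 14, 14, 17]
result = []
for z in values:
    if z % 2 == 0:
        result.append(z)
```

Count even numbers in [1, 16, 15, 14, 14, 17]
`result` takes the values: [] → [16] → [16, 14] → [16, 14, 14]
So `len(result)` = 3

Answer: 3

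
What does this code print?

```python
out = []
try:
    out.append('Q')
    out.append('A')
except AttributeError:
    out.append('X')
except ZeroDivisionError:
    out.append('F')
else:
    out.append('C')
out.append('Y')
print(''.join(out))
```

Execution trace: 'Q' (try body) → 'A' (try body, no exception) → 'C' (else) → 'Y' (after the try/except). Output: QACY

Answer: QACY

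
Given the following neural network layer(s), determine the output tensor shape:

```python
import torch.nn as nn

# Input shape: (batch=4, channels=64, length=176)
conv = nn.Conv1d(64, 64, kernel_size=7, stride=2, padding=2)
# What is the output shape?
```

Input: (4, 64, 176) -> Output: (4, 64, 87)

Answer: (4, 64, 87)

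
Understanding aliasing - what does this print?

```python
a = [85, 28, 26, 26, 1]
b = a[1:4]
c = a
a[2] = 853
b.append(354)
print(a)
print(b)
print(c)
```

Key concept: slice vs alias.
Step by step:
`a = [85, 28, 26, 26, 1]` → a = [85, 28, 26, 26, 1]
`b = a[1:4]` → b = [28, 26, 26]
`c = a` → c = [85, 28, 26, 26, 1] (same object as a)
`a[2] = 853` → a = [85, 28, 853, 26, 1] (same object as c); c = [85, 28, 853, 26, 1] (same object as a)
`b.append(354)` → b = [28, 26, 26, 354]
`print(a)` → prints [85, 28, 853, 26, 1]
`print(b)` → prints [28, 26, 26, 354]
`print(c)` → prints [85, 28, 853, 26, 1]

Answer:
[85, 28, 853, 26, 1]
[28, 26, 26, 354]
[85, 28, 853, 26, 1]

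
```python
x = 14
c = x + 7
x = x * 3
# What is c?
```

Trace:
`x = 14` → x = 14
`c = x + 7` → c = 21
`x = x * 3` → x = 42
So c = 21

Answer: 21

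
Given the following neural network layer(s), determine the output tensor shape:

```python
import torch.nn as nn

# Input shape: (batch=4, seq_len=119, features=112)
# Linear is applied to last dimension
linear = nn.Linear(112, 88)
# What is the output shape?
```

Input: (4, 119, 112) -> Output: (4, 119, 88)

Answer: (4, 119, 88)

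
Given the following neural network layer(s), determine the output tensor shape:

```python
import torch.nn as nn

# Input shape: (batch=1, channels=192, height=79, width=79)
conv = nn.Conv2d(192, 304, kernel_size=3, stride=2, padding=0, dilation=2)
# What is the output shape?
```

Input: (1, 192, 79, 79) -> Output: (1, 304, 38, 38)

Answer: (1, 304, 38, 38)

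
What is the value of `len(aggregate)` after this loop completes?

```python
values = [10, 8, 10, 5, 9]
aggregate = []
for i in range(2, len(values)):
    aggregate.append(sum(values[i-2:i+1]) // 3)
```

Number of 3-element averages
`aggregate` takes the values: [] → [9] → [9, 7] → [9, 7, 8]
So `len(aggregate)` = 3

Answer: 3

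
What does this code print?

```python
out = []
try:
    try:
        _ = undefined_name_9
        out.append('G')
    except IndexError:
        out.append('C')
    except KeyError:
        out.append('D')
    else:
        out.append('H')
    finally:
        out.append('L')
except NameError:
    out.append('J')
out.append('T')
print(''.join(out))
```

Execution trace: 'L' (finally) → 'J' (outer except NameError) → 'T' (after the try/except). Output: LJT

Answer: LJT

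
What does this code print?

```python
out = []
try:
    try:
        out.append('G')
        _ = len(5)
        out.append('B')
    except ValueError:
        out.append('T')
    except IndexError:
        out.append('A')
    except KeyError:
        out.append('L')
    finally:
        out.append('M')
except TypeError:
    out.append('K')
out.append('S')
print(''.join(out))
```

Execution trace: 'G' (inner try body) → 'M' (inner finally) → 'K' (outer except TypeError) → 'S' (after the try/except). Output: GMKS

Answer: GMKS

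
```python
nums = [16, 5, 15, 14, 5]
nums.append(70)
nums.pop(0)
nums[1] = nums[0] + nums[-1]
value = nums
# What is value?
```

Trace:
`nums = [16, 5, 15, 14, 5]` → nums = [16, 5, 15, 14, 5]
`nums.append(70)` → nums = [16, 5, 15, 14, 5, 70]
`nums.pop(0)` → nums = [5, 15, 14, 5, 70]
`nums[1] = nums[0] + nums[-1]` → nums = [5, 75, 14, 5, 70]
`value = nums` → value = [5, 75, 14, 5, 70]
So value = [5, 75, 14, 5, 70]

Answer: [5, 75, 14, 5, 70]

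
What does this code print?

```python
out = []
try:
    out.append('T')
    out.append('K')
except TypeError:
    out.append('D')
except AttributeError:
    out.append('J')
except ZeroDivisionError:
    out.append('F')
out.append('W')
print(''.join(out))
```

Execution trace: 'T' (try body) → 'K' (try body, no exception) → 'W' (after the try/except). Output: TKW

Answer: TKW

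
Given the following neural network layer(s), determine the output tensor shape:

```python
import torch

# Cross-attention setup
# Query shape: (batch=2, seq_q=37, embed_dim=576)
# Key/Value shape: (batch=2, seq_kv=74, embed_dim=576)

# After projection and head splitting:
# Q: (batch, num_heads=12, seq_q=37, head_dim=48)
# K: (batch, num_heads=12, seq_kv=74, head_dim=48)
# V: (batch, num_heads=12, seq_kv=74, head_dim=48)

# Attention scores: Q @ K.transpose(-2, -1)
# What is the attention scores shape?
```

Input: (2, 37, 576) -> Output: (2, 12, 37, 74)

Answer: (2, 12, 37, 74)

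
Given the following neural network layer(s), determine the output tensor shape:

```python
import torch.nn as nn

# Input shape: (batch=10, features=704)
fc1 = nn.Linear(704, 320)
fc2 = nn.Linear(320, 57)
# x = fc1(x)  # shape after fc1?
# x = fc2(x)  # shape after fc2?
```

Input: (10, 704) -> after fc1: (10, 320) -> Output: (10, 57)

Answer: (10, 57)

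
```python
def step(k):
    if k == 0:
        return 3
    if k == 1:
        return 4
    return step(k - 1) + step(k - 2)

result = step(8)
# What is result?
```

Build up from base cases: step(0)=3, step(1)=4, step(2)=7, step(3)=11, step(4)=18, step(5)=29, step(6)=47, ..., step(8)=123

Answer: 123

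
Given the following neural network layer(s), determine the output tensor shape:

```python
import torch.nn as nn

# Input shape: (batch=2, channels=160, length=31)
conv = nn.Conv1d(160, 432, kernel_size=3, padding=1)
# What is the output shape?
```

Input: (2, 160, 31) -> Output: (2, 432, 31)

Answer: (2, 432, 31)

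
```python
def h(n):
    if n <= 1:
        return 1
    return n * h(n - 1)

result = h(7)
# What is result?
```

h(7) = 7 * 6 * 5 * 4 * 3 * 2 * 1 = 5040

Answer: 5040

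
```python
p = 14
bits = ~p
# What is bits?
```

Trace:
`p = 14` → p = 14
`bits = ~p` → bits = -15
So bits = -15

Answer: -15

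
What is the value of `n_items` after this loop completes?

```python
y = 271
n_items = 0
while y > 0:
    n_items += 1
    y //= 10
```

Count digits by repeated division by 10
`n_items` takes the values: 0 → 1 → 2 → 3

Answer: 3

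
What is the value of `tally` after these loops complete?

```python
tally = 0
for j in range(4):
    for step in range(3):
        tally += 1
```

4 * 3 = 12
`tally` takes the values: 0 → 1 → 2 → 3 → 4 → 5 → 6 → 7 → 8 → 9 → 10 → 11 → 12

Answer: 12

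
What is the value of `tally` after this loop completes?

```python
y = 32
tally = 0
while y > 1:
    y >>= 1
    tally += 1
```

Count right shifts until 1
`tally` takes the values: 0 → 1 → 2 → 3 → 4 → 5

Answer: 5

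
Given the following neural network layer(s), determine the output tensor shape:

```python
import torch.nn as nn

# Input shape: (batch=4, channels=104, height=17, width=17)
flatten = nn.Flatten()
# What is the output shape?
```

Input: (4, 104, 17, 17) -> Output: (4, 30056)

Answer: (4, 30056)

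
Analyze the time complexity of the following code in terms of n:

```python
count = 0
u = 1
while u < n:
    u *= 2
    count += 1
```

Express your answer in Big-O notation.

Each loop level contributes: log n. Multiplying the contributions gives O(log n).

Answer: O(log n)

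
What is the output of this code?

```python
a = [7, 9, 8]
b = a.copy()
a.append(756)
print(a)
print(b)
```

Key concept: list.copy() creates independent copy.
Step by step:
`a = [7, 9, 8]` → a = [7, 9, 8]
`b = a.copy()` → b = [7, 9, 8]
`a.append(756)` → a = [7, 9, 8, 756]
`print(a)` → prints [7, 9, 8, 756]
`print(b)` → prints [7, 9, 8]

Answer:
[7, 9, 8, 756]
[7, 9, 8]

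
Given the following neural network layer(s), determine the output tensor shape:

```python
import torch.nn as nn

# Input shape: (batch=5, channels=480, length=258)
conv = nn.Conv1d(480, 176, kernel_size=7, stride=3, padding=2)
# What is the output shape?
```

Input: (5, 480, 258) -> Output: (5, 176, 86)

Answer: (5, 176, 86)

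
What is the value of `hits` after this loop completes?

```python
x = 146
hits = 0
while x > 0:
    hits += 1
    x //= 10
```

Count digits by repeated division by 10
`hits` takes the values: 0 → 1 → 2 → 3

Answer: 3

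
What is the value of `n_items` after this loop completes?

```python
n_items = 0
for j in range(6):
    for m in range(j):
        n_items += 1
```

Triangle number: 0+1+2+...+5
`n_items` takes the values: 0 → 1 → 2 → 3 → 4 → 5 → 6 → 7 → 8 → 9 → 10 → 11 → 12 → 13 → 14 → 15

Answer: 15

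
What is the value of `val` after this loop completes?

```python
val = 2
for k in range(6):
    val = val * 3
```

Multiply by 3, 6 times: 2 * 3^6 = 1458
`val` takes the values: 2 → 6 → 18 → 54 → 162 → 486 → 1458

Answer: 1458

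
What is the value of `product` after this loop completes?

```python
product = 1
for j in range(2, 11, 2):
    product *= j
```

Product of even numbers 2 to 10
`product` takes the values: 1 → 2 → 8 → 48 → 384 → 3840

Answer: 3840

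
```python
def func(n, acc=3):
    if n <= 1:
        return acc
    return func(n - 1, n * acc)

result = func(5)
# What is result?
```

Accumulator trace (n, acc): (5, 3) -> (4, 15) -> (3, 60) -> (2, 180) -> (1, 360) -> return 360

Answer: 360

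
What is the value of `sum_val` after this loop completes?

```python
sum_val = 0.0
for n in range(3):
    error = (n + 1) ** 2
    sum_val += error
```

Sum of squared losses 1² + 2² + ... + 3²
`sum_val` takes the values: 0.0 → 1.0 → 5.0 → 14.0

Answer: 14.0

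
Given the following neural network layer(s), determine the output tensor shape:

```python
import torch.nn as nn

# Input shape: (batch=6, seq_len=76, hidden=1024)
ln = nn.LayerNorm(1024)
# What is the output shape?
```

Input: (6, 76, 1024) -> Output: (6, 76, 1024)

Answer: (6, 76, 1024)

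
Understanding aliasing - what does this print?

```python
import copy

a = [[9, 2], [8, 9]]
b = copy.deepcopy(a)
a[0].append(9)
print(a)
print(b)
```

Key concept: deep copy is fully independent.
Step by step:
`a = [[9, 2], [8, 9]]` → a = [[9, 2], [8, 9]]
`b = copy.deepcopy(a)` → b = [[9, 2], [8, 9]]
`a[0].append(9)` → a = [[9, 2, 9], [8, 9]]
`print(a)` → prints [[9, 2, 9], [8, 9]]
`print(b)` → prints [[9, 2], [8, 9]]

Answer:
[[9, 2, 9], [8, 9]]
[[9, 2], [8, 9]]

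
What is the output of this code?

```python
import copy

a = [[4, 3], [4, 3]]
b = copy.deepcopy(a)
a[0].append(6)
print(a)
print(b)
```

Key concept: deep copy is fully independent.
Step by step:
`a = [[4, 3], [4, 3]]` → a = [[4, 3], [4, 3]]
`b = copy.deepcopy(a)` → b = [[4, 3], [4, 3]]
`a[0].append(6)` → a = [[4, 3, 6], [4, 3]]
`print(a)` → prints [[4, 3, 6], [4, 3]]
`print(b)` → prints [[4, 3], [4, 3]]

Answer:
[[4, 3, 6], [4, 3]]
[[4, 3], [4, 3]]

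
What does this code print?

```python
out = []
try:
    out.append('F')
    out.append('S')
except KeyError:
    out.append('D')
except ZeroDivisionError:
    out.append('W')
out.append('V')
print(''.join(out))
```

Execution trace: 'F' (try body) → 'S' (try body, no exception) → 'V' (after the try/except). Output: FSV

Answer: FSV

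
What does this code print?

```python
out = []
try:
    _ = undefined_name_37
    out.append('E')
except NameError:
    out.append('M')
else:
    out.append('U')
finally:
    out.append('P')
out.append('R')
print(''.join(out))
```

Execution trace: 'M' (except NameError) → 'P' (finally) → 'R' (after the try/except). Output: MPR

Answer: MPR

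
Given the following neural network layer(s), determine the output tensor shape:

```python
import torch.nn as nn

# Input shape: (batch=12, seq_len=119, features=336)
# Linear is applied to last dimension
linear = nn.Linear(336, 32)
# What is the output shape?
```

Input: (12, 119, 336) -> Output: (12, 119, 32)

Answer: (12, 119, 32)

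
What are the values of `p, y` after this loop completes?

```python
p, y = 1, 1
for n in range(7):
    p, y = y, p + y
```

Fibonacci: after 7 iterations
`p, y` takes the values: (1, 1) → (1, 2) → (2, 3) → (3, 5) → (5, 8) → (8, 13) → (13, 21) → (21, 34)

Answer: 21, 34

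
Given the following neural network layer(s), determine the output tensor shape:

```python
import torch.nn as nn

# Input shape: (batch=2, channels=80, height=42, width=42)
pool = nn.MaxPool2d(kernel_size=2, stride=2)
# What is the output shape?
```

Input: (2, 80, 42, 42) -> Output: (2, 80, 21, 21)

Answer: (2, 80, 21, 21)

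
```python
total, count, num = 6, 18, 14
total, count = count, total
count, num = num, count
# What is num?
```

Trace:
`total, count, num = 6, 18, 14` → total = 6; count = 18; num = 14
`total, count = count, total` → total = 18; count = 6
`count, num = num, count` → count = 14; num = 6
So num = 6

Answer: 6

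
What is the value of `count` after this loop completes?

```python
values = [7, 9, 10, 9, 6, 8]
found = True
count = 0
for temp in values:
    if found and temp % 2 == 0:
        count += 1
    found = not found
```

Count even values at even positions
`count` takes the values: 0 → 1 → 2

Answer: 2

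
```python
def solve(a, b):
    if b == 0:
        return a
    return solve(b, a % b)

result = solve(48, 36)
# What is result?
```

solve(48, 36) -> solve(36, 12) -> solve(12, 0) -> 12

Answer: 12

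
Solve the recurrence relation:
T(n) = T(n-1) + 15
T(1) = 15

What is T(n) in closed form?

Unrolling: T(n) = T(1) + 15·(n-1) = 15 + 15(n-1) = 15n.

Answer: T(n) = 15n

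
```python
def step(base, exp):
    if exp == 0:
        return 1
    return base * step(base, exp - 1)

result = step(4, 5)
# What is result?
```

step(4, 5) = 4 * 4 * 4 * 4 * 4 = 1024

Answer: 1024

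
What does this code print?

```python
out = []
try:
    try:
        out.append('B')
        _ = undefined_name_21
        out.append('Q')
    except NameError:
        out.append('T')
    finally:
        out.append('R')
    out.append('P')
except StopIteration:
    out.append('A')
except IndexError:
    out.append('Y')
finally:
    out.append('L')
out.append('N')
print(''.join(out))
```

Execution trace: 'B' (inner try body) → 'T' (inner except NameError) → 'R' (inner finally) → 'P' (try body, no exception) → 'L' (finally) → 'N' (after the try/except). Output: BTRPLN

Answer: BTRPLN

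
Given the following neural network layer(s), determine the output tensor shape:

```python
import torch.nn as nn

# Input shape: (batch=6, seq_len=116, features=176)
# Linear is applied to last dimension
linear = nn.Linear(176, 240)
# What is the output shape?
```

Input: (6, 116, 176) -> Output: (6, 116, 240)

Answer: (6, 116, 240)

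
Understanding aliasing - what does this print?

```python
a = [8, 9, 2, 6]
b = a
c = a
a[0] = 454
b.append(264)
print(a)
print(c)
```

Key concept: multiple aliases.
Step by step:
`a = [8, 9, 2, 6]` → a = [8, 9, 2, 6]
`b = a` → b = [8, 9, 2, 6] (same object as a)
`c = a` → c = [8, 9, 2, 6] (same object as a, b)
`a[0] = 454` → a = [454, 9, 2, 6] (same object as b, c); b = [454, 9, 2, 6] (same object as a, c); c = [454, 9, 2, 6] (same object as a, b)
`b.append(264)` → a = [454, 9, 2, 6, 264] (same object as b, c); b = [454, 9, 2, 6, 264] (same object as a, c); c = [454, 9, 2, 6, 264] (same object as a, b)
`print(a)` → prints [454, 9, 2, 6, 264]
`print(c)` → prints [454, 9, 2, 6, 264]

Answer:
[454, 9, 2, 6, 264]
[454, 9, 2, 6, 264]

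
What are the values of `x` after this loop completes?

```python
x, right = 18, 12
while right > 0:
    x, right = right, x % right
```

GCD of 18 and 12
`x` takes the values: 18 → 12 → 6

Answer: 6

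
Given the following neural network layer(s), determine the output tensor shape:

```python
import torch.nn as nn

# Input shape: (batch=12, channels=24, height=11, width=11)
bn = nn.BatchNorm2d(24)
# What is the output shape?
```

Input: (12, 24, 11, 11) -> Output: (12, 24, 11, 11)

Answer: (12, 24, 11, 11)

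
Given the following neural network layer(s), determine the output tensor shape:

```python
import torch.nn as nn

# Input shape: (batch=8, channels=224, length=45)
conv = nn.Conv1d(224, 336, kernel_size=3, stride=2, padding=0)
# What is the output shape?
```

Input: (8, 224, 45) -> Output: (8, 336, 22)

Answer: (8, 336, 22)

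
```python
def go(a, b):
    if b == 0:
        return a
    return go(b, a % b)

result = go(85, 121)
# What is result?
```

go(85, 121) -> go(121, 85) -> go(85, 36) -> go(36, 13) -> go(13, 10) -> go(10, 3) -> go(3, 1) -> go(1, 0) -> 1

Answer: 1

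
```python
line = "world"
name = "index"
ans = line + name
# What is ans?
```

Trace:
`line = "world"` → line = 'world'
`name = "index"` → name = 'index'
`ans = line + name` → ans = 'worldindex'
So ans = 'worldindex'

Answer: 'worldindex'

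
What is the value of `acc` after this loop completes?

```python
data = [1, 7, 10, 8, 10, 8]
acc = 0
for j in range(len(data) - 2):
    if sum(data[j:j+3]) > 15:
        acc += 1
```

Count windows with sum > 15
`acc` takes the values: 0 → 1 → 2 → 3 → 4

Answer: 4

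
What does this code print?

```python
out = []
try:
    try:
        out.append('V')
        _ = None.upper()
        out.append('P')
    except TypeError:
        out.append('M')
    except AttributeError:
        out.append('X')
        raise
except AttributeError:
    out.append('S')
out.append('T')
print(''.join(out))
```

Execution trace: 'V' (inner try body) → 'X' (inner except AttributeError) → 'S' (outer except AttributeError) → 'T' (after the try/except). Output: VXST

Answer: VXST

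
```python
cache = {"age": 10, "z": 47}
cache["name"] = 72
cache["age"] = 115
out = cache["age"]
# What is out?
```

Trace:
`cache = {"age": 10, "z": 47}` → cache = {'age': 10, 'z': 47}
`cache["name"] = 72` → cache = {'age': 10, 'z': 47, 'name': 72}
`cache["age"] = 115` → cache = {'age': 115, 'z': 47, 'name': 72}
`out = cache["age"]` → out = 115
So out = 115

Answer: 115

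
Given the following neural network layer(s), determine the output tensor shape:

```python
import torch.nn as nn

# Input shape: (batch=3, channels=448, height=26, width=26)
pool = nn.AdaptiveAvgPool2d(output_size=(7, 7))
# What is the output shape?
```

Input: (3, 448, 26, 26) -> Output: (3, 448, 7, 7)

Answer: (3, 448, 7, 7)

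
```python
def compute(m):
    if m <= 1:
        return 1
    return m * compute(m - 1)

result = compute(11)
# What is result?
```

compute(11) = 11 * 10 * 9 * 8 * 7 * 6 * 5 * 4 * 3 * 2 * 1 = 39916800

Answer: 39916800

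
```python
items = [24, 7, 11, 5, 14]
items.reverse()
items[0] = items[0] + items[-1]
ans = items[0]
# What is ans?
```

Trace:
`items = [24, 7, 11, 5, 14]` → items = [24, 7, 11, 5, 14]
`items.reverse()` → items = [14, 5, 11, 7, 24]
`items[0] = items[0] + items[-1]` → items = [38, 5, 11, 7, 24]
`ans = items[0]` → ans = 38
So ans = 38

Answer: 38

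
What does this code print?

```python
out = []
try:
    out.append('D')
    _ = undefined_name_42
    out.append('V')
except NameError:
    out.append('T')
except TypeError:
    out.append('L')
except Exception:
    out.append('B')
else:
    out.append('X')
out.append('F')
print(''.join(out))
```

Execution trace: 'D' (try body) → 'T' (except NameError) → 'F' (after the try/except). Output: DTF

Answer: DTF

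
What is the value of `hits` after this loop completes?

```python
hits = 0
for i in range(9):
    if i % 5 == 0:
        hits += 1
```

Count numbers divisible by 5 in range(9)
`hits` takes the values: 0 → 1 → 2

Answer: 2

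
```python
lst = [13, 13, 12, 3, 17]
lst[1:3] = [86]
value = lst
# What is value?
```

Trace:
`lst = [13, 13, 12, 3, 17]` → lst = [13, 13, 12, 3, 17]
`lst[1:3] = [86]` → lst = [13, 86, 3, 17]
`value = lst` → value = [13, 86, 3, 17]
So value = [13, 86, 3, 17]

Answer: [13, 86, 3, 17]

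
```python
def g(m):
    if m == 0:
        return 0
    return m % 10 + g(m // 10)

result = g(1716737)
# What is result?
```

Sum of digits of 1716737: 7 + 3 + 7 + 6 + 1 + 7 + 1 = 32

Answer: 32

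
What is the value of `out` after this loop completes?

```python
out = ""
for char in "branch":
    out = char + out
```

Reverse 'branch'
`out` takes the values: "" → "b" → "rb" → "arb" → "narb" → "cnarb" → "hcnarb"

Answer: "hcnarb"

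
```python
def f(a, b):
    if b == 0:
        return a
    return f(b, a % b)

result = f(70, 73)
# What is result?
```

f(70, 73) -> f(73, 70) -> f(70, 3) -> f(3, 1) -> f(1, 0) -> 1

Answer: 1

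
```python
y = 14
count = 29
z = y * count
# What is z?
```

Trace:
`y = 14` → y = 14
`count = 29` → count = 29
`z = y * count` → z = 406
So z = 406

Answer: 406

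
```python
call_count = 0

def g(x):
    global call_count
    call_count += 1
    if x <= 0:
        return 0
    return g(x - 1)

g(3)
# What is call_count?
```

Linear recursion stepping by 1: 4 calls from x=3 down to ≤0.

Answer: 4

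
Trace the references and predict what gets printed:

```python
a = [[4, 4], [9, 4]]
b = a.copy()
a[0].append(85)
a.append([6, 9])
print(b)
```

Key concept: shallow copy with nested lists.
Step by step:
`a = [[4, 4], [9, 4]]` → a = [[4, 4], [9, 4]]
`b = a.copy()` → b = [[4, 4], [9, 4]]
`a[0].append(85)` → a = [[4, 4, 85], [9, 4]]; b = [[4, 4, 85], [9, 4]]
`a.append([6, 9])` → a = [[4, 4, 85], [9, 4], [6, 9]]
`print(b)` → prints [[4, 4, 85], [9, 4]]

Answer: [[4, 4, 85], [9, 4]]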